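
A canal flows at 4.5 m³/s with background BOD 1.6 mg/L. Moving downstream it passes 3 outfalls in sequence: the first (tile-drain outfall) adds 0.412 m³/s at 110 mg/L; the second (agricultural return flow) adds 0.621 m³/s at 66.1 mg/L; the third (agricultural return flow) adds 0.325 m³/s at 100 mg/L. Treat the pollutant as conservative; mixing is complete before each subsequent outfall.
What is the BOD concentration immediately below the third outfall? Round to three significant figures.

Outfall 1: combined Q = 4.912 m³/s; C = (4.500·1.600 + 0.4120·110.0)/4.912 = 10.69 mg/L.
Outfall 2: combined Q = 5.533 m³/s; C = (4.912·10.69 + 0.6210·66.10)/5.533 = 16.91 mg/L.
Outfall 3: combined Q = 5.858 m³/s; C = (5.533·16.91 + 0.3250·100.0)/5.858 = 21.52 mg/L.

21.5 mg/L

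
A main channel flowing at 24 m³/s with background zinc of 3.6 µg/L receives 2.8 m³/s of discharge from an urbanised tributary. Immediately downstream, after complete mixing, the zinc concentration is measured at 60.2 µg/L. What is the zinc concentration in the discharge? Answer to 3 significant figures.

Mass balance: 24.00·3.600 + 2.800·Cₑ = 26.80·60.20
→ Cₑ = (26.80·60.20 − 24.00·3.600) / 2.800 = 545.3 µg/L.

545 µg/L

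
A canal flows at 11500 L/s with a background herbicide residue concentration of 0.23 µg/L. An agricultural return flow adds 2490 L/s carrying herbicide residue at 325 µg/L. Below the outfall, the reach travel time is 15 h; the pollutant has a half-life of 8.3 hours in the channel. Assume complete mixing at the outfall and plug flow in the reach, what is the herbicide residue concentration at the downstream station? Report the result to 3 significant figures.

Mass balance: C = (11500·0.2300 + 2490·325.0) / 13990 = 811900/13990 = 58.03 µg/L.
Half-life 8.3 h → k = ln 2 / 8.3 = 0.08351 h⁻¹ = 2.004 d⁻¹.
First-order decay: C = 58.03·exp(−k·t) = 58.03·0.2857 = 16.58 µg/L.

16.6 µg/L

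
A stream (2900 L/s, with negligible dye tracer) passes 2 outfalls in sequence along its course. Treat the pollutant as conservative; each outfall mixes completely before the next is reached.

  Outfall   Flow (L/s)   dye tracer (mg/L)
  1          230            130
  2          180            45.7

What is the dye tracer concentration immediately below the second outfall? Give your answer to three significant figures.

11.5 mg/L

Outfall 1: combined Q = 3130 L/s; C = (2900·0 + 230.0·130.0)/3130 = 9.553 mg/L.
Outfall 2: combined Q = 3310 L/s; C = (3130·9.553 + 180.0·45.70)/3310 = 11.52 mg/L.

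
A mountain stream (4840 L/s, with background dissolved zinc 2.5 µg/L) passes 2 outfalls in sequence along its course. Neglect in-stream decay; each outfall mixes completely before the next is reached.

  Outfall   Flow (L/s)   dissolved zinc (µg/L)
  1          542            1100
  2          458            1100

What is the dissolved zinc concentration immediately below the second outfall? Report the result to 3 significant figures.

Outfall 1: combined Q = 5382 L/s; C = (4840·2.500 + 542.0·1100)/5382 = 113.0 µg/L.
Outfall 2: combined Q = 5840 L/s; C = (5382·113.0 + 458.0·1100)/5840 = 190.4 µg/L.

190 µg/L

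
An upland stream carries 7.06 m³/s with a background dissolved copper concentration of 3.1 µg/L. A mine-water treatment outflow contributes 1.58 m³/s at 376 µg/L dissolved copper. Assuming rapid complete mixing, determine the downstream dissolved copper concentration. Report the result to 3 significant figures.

Conservation of mass: C = (7.060·3.100 + 1.580·376.0) / 8.640 = 616.0/8.640 = 71.29 µg/L.

71.3 µg/L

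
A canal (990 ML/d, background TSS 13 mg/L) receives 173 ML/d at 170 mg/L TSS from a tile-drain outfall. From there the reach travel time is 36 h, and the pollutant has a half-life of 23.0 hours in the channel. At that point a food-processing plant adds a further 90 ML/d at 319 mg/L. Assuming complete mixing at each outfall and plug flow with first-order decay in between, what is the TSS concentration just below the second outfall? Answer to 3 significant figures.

34.3 mg/L

Conservation of mass: C = (990.0·13.00 + 173.0·170.0) / 1163 = 42280/1163 = 36.35 mg/L; combined flow 1163 ML/d.
Half-life 23.0 h → k = ln 2 / 23.0 = 0.03014 h⁻¹ = 0.7233 d⁻¹.
After decay, C = 36.35 × e^(−kt) = 36.35 × 0.3379 = 12.29 mg/L.
At the second outfall, C = (1163·12.29 + 90.00·319.0) / (1163 + 90.00) = 34.32 mg/L.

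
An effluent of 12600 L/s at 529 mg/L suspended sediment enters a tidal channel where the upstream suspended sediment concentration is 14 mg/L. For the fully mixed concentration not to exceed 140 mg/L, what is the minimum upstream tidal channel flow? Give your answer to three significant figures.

38900 L/s

Set C_mix = 140: (Q·14.00 + 12600·529.0) / (Q + 12600) = 140
→ Q = 12600·(529.0 − 140)/(140 − 14.00) = 38900 L/s.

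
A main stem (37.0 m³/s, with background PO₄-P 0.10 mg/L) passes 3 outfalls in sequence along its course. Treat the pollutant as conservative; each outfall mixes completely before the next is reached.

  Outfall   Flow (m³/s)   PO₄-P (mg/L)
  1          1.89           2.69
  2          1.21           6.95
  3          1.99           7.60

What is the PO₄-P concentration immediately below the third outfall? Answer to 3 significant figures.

After outfall 1: Q = 37.00 + 1.890 = 38.89 m³/s; C = (37.00·0.1000 + 1.890·2.690)/38.89 = 0.2259 mg/L.
After outfall 2: Q = 38.89 + 1.210 = 40.10 m³/s; C = (38.89·0.2259 + 1.210·6.950)/40.10 = 0.4288 mg/L.
After outfall 3: Q = 40.10 + 1.990 = 42.09 m³/s; C = (40.10·0.4288 + 1.990·7.600)/42.09 = 0.7678 mg/L.

0.768 mg/L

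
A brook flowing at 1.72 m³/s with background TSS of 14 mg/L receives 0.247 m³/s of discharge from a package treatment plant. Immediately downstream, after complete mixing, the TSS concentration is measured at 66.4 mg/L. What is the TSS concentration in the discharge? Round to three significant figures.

Mass balance: 1.720·14.00 + 0.2470·Cₑ = 1.967·66.40
→ Cₑ = (1.967·66.40 − 1.720·14.00) / 0.2470 = 431.3 mg/L.

431 mg/L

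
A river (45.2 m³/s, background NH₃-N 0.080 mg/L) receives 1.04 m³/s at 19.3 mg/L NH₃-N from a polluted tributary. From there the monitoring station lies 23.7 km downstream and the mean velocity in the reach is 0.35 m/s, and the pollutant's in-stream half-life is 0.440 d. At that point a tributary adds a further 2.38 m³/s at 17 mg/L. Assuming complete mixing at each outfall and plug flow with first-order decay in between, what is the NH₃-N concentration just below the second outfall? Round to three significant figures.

0.974 mg/L

After mixing, C = (45.20·0.08000 + 1.040·19.30) / 46.24 = 23.69/46.24 = 0.5123 mg/L; combined flow 46.24 m³/s.
Travel time t = 23.7·1000 / 0.35 = 67710 s = 18.81 h.
Half-life 0.440 d → k = ln 2 / 0.440 = 1.575 d⁻¹.
Decay over the reach: 0.5123·exp(−kt) = 0.5123·0.2909 = 0.1490 mg/L.
At the second outfall, C = (46.24·0.1490 + 2.380·17.00) / (46.24 + 2.380) = 0.9739 mg/L.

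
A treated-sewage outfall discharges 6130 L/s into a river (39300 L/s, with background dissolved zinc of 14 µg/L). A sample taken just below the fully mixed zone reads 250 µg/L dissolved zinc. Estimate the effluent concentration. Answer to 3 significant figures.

1760 µg/L

Mass balance: 39300·14.00 + 6130·Cₑ = 45430·250.0
→ Cₑ = (45430·250.0 − 39300·14.00) / 6130 = 1763 µg/L.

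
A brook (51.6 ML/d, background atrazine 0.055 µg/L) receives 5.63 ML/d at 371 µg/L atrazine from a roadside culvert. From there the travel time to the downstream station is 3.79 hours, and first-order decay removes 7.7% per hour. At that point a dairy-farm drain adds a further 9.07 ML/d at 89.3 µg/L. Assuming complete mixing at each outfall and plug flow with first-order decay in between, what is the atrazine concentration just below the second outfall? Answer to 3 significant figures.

Mixed concentration C = ΣQC/ΣQ = (51.60·0.05500 + 5.630·371.0) / 57.23 = 2092/57.23 = 36.55 µg/L; combined flow 57.23 ML/d.
7.7%/h lost → k = −ln(1 − 0.077) = 0.08013 h⁻¹.
After decay, C = 36.55 × e^(−kt) = 36.55 × 0.7381 = 26.98 µg/L.
Second outfall: C = (57.23·26.98 + 9.070·89.30)/66.30 = 35.50 µg/L.

35.5 µg/L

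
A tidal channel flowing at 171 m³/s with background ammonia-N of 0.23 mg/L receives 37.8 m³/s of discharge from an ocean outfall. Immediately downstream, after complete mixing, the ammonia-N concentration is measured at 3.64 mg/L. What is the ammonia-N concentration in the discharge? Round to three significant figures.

Mass balance: 171.0·0.2300 + 37.80·Cₑ = 208.8·3.640
→ Cₑ = (208.8·3.640 − 171.0·0.2300) / 37.80 = 19.07 mg/L.

19.1 mg/L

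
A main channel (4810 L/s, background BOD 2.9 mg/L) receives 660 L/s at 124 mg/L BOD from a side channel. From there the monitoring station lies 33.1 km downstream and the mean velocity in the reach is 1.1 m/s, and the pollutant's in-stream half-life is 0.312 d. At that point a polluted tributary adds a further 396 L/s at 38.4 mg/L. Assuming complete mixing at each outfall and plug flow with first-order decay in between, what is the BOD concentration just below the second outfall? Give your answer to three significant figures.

10.1 mg/L

Mixed concentration C = ΣQC/ΣQ = (4810·2.900 + 660.0·124.0) / 5470 = 95790/5470 = 17.51 mg/L; combined flow 5470 L/s.
Travel time t = 33.1·1000 / 1.1 = 30090 s = 8.359 h.
Half-life 0.312 d → k = ln 2 / 0.312 = 2.222 d⁻¹.
After decay, C = 17.51 × e^(−kt) = 17.51 × 0.4613 = 8.078 mg/L.
At the second outfall, C = (5470·8.078 + 396.0·38.40) / (5470 + 396.0) = 10.12 mg/L.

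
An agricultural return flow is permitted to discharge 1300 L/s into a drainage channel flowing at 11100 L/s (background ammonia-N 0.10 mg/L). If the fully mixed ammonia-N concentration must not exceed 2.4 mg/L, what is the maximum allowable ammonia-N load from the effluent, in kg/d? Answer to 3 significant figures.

2480 kg/d

Mass balance at the limit: 11100·0.1000 + 1300·Cₑ = 12400·2.4 → Cₑ = 22.04 mg/L.
1300 L/s = 1.300 m³/s. Load = 1.300 m³/s × 22.04 g/m³ × 86 400 s/d = 2475 kg/d.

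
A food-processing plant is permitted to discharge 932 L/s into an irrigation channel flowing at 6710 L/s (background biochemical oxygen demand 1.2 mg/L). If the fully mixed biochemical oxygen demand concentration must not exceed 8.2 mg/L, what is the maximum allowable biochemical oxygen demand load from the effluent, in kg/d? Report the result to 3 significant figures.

4720 kg/d

Mass balance at the limit: 6710·1.200 + 932.0·Cₑ = 7642·8.2 → Cₑ = 58.60 mg/L.
932.0 L/s = 0.9320 m³/s. Load = 0.9320 m³/s × 58.60 g/m³ × 86 400 s/d = 4719 kg/d.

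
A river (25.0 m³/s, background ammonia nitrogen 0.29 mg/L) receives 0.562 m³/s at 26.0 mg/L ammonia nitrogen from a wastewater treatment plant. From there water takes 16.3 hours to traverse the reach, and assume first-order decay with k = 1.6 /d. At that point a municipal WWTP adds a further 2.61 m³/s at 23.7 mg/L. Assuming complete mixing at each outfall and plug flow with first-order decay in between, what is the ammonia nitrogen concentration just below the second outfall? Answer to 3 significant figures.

2.46 mg/L

Flow-weighted average: C = (25.00·0.2900 + 0.5620·26.00) / 25.56 = 21.86/25.56 = 0.8553 mg/L; combined flow 25.56 m³/s.
First-order decay: C = 0.8553·exp(−k·t) = 0.8553·0.3373 = 0.2885 mg/L.
At the second outfall, C = (25.56·0.2885 + 2.610·23.70) / (25.56 + 2.610) = 2.457 mg/L.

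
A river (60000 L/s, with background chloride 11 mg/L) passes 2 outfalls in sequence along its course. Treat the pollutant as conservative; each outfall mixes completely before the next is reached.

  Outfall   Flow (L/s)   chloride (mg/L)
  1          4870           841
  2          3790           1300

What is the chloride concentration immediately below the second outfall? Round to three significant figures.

After outfall 1: Q = 60000 + 4870 = 64870 L/s; C = (60000·11.00 + 4870·841.0)/64870 = 73.31 mg/L.
After outfall 2: Q = 64870 + 3790 = 68660 L/s; C = (64870·73.31 + 3790·1300)/68660 = 141.0 mg/L.

141 mg/L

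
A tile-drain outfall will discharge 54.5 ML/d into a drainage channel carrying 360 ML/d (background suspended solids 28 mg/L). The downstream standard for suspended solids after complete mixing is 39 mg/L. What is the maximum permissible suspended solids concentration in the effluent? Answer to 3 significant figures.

112 mg/L

At the limit, (Qr·Cr + Qe·Cₑ)/(Qr + Qe) = 39:
Cₑ = (414.5·39 − 360.0·28.00) / 54.50 = 111.7 mg/L.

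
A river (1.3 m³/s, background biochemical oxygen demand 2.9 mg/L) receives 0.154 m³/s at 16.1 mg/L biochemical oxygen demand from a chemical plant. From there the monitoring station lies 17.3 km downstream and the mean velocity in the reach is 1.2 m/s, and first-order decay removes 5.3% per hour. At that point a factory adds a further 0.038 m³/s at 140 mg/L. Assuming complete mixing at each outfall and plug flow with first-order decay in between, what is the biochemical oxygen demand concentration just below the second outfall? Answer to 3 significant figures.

After mixing, C = (1.300·2.900 + 0.1540·16.10) / 1.454 = 6.249/1.454 = 4.298 mg/L; combined flow 1.454 m³/s.
Travel time t = 17.3·1000 / 1.2 = 14420 s = 4.005 h.
5.3%/h lost → k = −ln(1 − 0.053) = 0.05446 h⁻¹.
First-order decay: C = 4.298·exp(−k·t) = 4.298·0.8041 = 3.456 mg/L.
Second outfall: C = (1.454·3.456 + 0.03800·140.0)/1.492 = 6.934 mg/L.

6.93 mg/L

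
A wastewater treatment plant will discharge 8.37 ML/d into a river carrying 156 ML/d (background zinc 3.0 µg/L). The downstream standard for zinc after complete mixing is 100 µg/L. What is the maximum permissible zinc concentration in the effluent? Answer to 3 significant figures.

1910 µg/L

At the limit, (Qr·Cr + Qe·Cₑ)/(Qr + Qe) = 100:
Cₑ = (164.4·100 − 156.0·3.000) / 8.370 = 1908 µg/L.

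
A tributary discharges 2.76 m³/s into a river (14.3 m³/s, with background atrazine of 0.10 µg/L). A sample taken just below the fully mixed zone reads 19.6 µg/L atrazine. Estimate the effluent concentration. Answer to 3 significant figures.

121 µg/L

Mass balance: 14.30·0.1000 + 2.760·Cₑ = 17.06·19.60
→ Cₑ = (17.06·19.60 − 14.30·0.1000) / 2.760 = 120.6 µg/L.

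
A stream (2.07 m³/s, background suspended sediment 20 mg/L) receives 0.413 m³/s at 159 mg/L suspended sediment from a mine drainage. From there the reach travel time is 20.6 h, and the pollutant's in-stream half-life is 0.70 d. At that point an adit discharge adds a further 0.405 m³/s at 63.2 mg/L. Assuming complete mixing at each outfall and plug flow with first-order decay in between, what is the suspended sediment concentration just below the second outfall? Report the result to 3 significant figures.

Mixed concentration C = ΣQC/ΣQ = (2.070·20.00 + 0.4130·159.0) / 2.483 = 107.1/2.483 = 43.12 mg/L; combined flow 2.483 m³/s.
Half-life 0.70 d → k = ln 2 / 0.70 = 0.9902 d⁻¹.
First-order decay: C = 43.12·exp(−k·t) = 43.12·0.4274 = 18.43 mg/L.
At the second outfall, C = (2.483·18.43 + 0.4050·63.20) / (2.483 + 0.4050) = 24.71 mg/L.

24.7 mg/L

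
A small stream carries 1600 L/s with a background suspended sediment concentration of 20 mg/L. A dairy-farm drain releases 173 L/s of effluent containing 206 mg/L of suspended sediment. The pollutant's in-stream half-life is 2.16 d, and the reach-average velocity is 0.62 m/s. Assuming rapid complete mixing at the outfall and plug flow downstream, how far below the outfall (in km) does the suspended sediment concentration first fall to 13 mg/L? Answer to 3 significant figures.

180 km

Mixed concentration C = ΣQC/ΣQ = (1600·20.00 + 173.0·206.0) / 1773 = 67640/1773 = 38.15 mg/L.
Half-life 2.16 d → k = ln 2 / 2.16 = 0.3209 d⁻¹.
Set 38.15·exp(−k·t) = 13 → t = ln(38.15/13)/k = 289900 s = 80.51 h.
Distance = v·t = 0.62·289900 = 179700 m = 179.7 km.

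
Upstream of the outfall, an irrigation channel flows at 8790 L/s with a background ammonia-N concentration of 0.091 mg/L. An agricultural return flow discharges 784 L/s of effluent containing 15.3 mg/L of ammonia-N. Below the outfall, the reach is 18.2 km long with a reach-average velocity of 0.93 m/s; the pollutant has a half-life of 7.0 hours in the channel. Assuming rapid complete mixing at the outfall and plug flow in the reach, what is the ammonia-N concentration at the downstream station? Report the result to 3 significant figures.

0.780 mg/L

Mass balance: C = (8790·0.09100 + 784.0·15.30) / 9574 = 12800/9574 = 1.336 mg/L.
Travel time t = 18.2·1000 / 0.93 = 19570 s = 5.436 h.
Half-life 7.0 h → k = ln 2 / 7.0 = 0.09902 h⁻¹ = 2.377 d⁻¹.
Decay over the reach: 1.336·exp(−kt) = 1.336·0.5837 = 0.7801 mg/L.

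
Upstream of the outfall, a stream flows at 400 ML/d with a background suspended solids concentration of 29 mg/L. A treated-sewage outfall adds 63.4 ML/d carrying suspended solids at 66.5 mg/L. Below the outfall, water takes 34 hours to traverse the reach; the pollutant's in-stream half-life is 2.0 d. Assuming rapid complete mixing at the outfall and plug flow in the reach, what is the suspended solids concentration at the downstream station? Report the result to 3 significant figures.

20.9 mg/L

Mass balance: C = (400.0·29.00 + 63.40·66.50) / 463.4 = 15820/463.4 = 34.13 mg/L.
Half-life 2.0 d → k = ln 2 / 2.0 = 0.3466 d⁻¹.
Decay over the reach: 34.13·exp(−kt) = 34.13·0.6120 = 20.89 mg/L.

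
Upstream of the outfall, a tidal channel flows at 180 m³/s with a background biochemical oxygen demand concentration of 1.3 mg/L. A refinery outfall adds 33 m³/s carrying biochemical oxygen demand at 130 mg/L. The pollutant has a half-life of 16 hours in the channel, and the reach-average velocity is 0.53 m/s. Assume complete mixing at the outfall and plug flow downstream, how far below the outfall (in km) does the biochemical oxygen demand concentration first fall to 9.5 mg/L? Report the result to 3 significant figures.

35.4 km

Mass balance: C = (180.0·1.300 + 33.00·130.0) / 213.0 = 4524/213.0 = 21.24 mg/L.
Half-life 16 h → k = ln 2 / 16 = 0.04332 h⁻¹ = 1.040 d⁻¹.
Set 21.24·exp(−k·t) = 9.5 → t = ln(21.24/9.5)/k = 66860 s = 18.57 h.
Distance = v·t = 0.53·66860 = 35440 m = 35.44 km.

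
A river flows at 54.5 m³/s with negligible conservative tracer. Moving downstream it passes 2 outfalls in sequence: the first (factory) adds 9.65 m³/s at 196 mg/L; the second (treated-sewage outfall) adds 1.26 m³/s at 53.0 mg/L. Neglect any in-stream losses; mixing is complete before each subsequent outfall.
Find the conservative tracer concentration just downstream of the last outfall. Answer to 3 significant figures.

29.9 mg/L

Outfall 1: combined Q = 64.15 m³/s; C = (54.50·0 + 9.650·196.0)/64.15 = 29.48 mg/L.
Outfall 2: combined Q = 65.41 m³/s; C = (64.15·29.48 + 1.260·53.00)/65.41 = 29.94 mg/L.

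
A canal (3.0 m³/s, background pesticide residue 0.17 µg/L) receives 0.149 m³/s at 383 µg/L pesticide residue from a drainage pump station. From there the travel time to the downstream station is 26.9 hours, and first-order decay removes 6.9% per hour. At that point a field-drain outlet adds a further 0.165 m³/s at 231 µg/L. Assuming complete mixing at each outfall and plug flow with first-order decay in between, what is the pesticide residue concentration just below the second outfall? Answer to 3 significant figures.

After mixing, C = (3.000·0.1700 + 0.1490·383.0) / 3.149 = 57.58/3.149 = 18.28 µg/L; combined flow 3.149 m³/s.
6.9%/h lost → k = −ln(1 − 0.069) = 0.07150 h⁻¹.
After decay, C = 18.28 × e^(−kt) = 18.28 × 0.1461 = 2.672 µg/L.
At the second outfall, C = (3.149·2.672 + 0.1650·231.0) / (3.149 + 0.1650) = 14.04 µg/L.

14.0 µg/L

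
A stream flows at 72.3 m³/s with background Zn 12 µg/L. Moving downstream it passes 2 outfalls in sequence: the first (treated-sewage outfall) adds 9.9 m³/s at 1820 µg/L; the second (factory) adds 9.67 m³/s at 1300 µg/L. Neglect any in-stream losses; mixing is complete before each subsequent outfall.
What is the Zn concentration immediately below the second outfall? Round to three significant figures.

After outfall 1: Q = 72.30 + 9.900 = 82.20 m³/s; C = (72.30·12.00 + 9.900·1820)/82.20 = 229.8 µg/L.
After outfall 2: Q = 82.20 + 9.670 = 91.87 m³/s; C = (82.20·229.8 + 9.670·1300)/91.87 = 342.4 µg/L.

342 µg/L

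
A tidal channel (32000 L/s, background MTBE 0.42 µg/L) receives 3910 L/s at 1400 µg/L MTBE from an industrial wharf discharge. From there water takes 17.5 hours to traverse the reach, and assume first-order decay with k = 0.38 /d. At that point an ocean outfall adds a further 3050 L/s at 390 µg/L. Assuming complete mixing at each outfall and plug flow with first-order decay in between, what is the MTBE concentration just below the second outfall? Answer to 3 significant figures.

Flow-weighted average: C = (32000·0.4200 + 3910·1400) / 35910 = 5487000/35910 = 152.8 µg/L; combined flow 35910 L/s.
Decay over the reach: 152.8·exp(−kt) = 152.8·0.7580 = 115.8 µg/L.
At the second outfall, C = (35910·115.8 + 3050·390.0) / (35910 + 3050) = 137.3 µg/L.

137 µg/L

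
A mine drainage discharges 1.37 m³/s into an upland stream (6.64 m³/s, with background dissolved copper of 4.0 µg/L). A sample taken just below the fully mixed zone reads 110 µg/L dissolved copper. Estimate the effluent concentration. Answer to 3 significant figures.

624 µg/L

Mass balance: 6.640·4.000 + 1.370·Cₑ = 8.010·110.0
→ Cₑ = (8.010·110.0 − 6.640·4.000) / 1.370 = 623.8 µg/L.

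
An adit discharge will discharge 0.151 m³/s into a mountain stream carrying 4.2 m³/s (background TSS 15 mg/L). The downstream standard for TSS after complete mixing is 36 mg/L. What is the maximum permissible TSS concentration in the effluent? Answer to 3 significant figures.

At the limit, (Qr·Cr + Qe·Cₑ)/(Qr + Qe) = 36:
Cₑ = (4.351·36 − 4.200·15.00) / 0.1510 = 620.1 mg/L.

620 mg/L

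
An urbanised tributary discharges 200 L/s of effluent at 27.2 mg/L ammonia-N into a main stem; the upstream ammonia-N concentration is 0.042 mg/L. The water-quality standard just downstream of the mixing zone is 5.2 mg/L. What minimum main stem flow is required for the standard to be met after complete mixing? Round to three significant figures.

Set C_mix = 5.2: (Q·0.04200 + 200.0·27.20) / (Q + 200.0) = 5.2
→ Q = 200.0·(27.20 − 5.2)/(5.2 − 0.04200) = 853.0 L/s.

853 L/s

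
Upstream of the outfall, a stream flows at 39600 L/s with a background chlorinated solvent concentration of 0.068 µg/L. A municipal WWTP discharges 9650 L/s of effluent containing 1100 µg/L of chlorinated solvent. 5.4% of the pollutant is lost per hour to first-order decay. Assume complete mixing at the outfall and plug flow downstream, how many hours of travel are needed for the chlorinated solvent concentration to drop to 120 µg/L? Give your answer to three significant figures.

Mass balance: C = (39600·0.06800 + 9650·1100) / 49250 = 10620000/49250 = 215.6 µg/L.
5.4%/h lost → k = −ln(1 − 0.054) = 0.05551 h⁻¹.
215.6·exp(−k·t) = 120 → t = ln(215.6/120)/k = 37990 s = 10.55 h.

10.6 h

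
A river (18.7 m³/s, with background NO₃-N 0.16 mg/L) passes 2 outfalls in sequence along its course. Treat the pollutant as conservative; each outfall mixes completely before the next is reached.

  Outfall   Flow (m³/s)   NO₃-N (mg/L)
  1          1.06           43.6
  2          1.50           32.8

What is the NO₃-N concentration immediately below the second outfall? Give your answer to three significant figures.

4.63 mg/L

Below outfall 1: Q → 19.76 m³/s, C = (18.70·0.1600 + 1.060·43.60)/19.76 = 2.490 mg/L.
Below outfall 2: Q → 21.26 m³/s, C = (19.76·2.490 + 1.500·32.80)/21.26 = 4.629 mg/L.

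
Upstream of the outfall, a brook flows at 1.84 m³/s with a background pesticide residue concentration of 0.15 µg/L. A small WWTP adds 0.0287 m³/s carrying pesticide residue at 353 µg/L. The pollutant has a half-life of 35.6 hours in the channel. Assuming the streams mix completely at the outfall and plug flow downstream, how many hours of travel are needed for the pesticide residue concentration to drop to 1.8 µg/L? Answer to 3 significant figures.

Conservation of mass: C = (1.840·0.1500 + 0.02870·353.0) / 1.869 = 10.41/1.869 = 5.569 µg/L.
Half-life 35.6 h → k = ln 2 / 35.6 = 0.01947 h⁻¹ = 0.4673 d⁻¹.
5.569·exp(−k·t) = 1.8 → t = ln(5.569/1.8)/k = 208800 s = 58.01 h.

58.0 h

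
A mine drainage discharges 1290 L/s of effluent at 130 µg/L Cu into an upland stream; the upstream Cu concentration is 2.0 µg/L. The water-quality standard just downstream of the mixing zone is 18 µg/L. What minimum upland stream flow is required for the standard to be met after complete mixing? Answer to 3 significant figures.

Set C_mix = 18: (Q·2.000 + 1290·130.0) / (Q + 1290) = 18
→ Q = 1290·(130.0 − 18)/(18 − 2.000) = 9030 L/s.

9030 L/s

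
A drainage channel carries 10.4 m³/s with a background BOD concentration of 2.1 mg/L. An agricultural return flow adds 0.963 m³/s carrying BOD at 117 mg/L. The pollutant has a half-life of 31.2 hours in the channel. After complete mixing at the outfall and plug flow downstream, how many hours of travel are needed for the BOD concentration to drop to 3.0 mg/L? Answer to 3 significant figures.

61.8 h

Mixed concentration C = ΣQC/ΣQ = (10.40·2.100 + 0.9630·117.0) / 11.36 = 134.5/11.36 = 11.84 mg/L.
Half-life 31.2 h → k = ln 2 / 31.2 = 0.02222 h⁻¹ = 0.5332 d⁻¹.
11.84·exp(−k·t) = 3.0 → t = ln(11.84/3.0)/k = 222400 s = 61.79 h.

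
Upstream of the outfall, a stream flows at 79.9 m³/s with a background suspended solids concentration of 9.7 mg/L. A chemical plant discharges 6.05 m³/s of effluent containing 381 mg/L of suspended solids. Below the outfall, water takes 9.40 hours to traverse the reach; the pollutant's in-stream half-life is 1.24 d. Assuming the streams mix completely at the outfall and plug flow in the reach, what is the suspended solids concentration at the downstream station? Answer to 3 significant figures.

After mixing, C = (79.90·9.700 + 6.050·381.0) / 85.95 = 3080/85.95 = 35.84 mg/L.
Half-life 1.24 d → k = ln 2 / 1.24 = 0.5590 d⁻¹.
First-order decay: C = 35.84·exp(−k·t) = 35.84·0.8034 = 28.79 mg/L.

28.8 mg/L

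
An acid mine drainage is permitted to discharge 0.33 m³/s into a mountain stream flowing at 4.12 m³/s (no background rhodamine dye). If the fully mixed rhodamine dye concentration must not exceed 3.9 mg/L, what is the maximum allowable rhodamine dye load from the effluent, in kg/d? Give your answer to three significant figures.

Mass balance at the limit: 4.120·0 + 0.3300·Cₑ = 4.450·3.9 → Cₑ = 52.59 mg/L.
Load = 0.3300 m³/s × 52.59 g/m³ × 86 400 s/d = 1499 kg/d.

1500 kg/d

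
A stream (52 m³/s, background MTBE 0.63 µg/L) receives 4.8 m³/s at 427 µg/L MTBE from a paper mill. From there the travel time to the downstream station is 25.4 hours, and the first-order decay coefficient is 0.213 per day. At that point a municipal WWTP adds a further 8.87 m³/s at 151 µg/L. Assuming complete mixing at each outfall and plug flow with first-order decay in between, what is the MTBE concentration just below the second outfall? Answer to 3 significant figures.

Mass balance: C = (52.00·0.6300 + 4.800·427.0) / 56.80 = 2082/56.80 = 36.66 µg/L; combined flow 56.80 m³/s.
First-order decay: C = 36.66·exp(−k·t) = 36.66·0.7982 = 29.26 µg/L.
Second outfall: C = (56.80·29.26 + 8.870·151.0)/65.67 = 45.71 µg/L.

45.7 µg/L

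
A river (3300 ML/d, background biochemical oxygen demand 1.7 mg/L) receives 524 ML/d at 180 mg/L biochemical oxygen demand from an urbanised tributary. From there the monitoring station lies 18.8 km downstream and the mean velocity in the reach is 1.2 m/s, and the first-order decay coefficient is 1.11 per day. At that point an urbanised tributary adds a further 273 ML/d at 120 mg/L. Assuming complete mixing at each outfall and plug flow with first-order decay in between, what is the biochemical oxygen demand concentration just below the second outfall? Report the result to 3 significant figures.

27.9 mg/L

Mass balance: C = (3300·1.700 + 524.0·180.0) / 3824 = 99930/3824 = 26.13 mg/L; combined flow 3824 ML/d.
Travel time t = 18.8·1000 / 1.2 = 15670 s = 4.352 h.
Applying C = C₀e^(−kt): 26.13 × 0.8177 = 21.37 mg/L.
Second outfall: C = (3824·21.37 + 273.0·120.0)/4097 = 27.94 mg/L.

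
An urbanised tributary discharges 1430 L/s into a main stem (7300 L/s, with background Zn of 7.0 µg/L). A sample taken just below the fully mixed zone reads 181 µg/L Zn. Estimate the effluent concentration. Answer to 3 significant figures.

Mass balance: 7300·7.000 + 1430·Cₑ = 8730·181.0
→ Cₑ = (8730·181.0 − 7300·7.000) / 1430 = 1069 µg/L.

1070 µg/L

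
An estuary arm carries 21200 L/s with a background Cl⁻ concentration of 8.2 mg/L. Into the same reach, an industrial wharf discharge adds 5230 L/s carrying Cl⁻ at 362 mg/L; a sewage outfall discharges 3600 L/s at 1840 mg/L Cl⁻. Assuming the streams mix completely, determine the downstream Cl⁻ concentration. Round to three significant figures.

289 mg/L

Mass balance: C = (21200·8.200 + 5230·362.0 + 3600·1840) / 30030 = 8691000/30030 = 289.4 mg/L.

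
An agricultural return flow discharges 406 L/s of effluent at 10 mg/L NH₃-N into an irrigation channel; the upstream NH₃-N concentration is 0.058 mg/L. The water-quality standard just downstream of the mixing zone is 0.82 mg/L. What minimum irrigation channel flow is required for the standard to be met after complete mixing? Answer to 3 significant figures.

4890 L/s

Set C_mix = 0.82: (Q·0.05800 + 406.0·10.00) / (Q + 406.0) = 0.82
→ Q = 406.0·(10.00 − 0.82)/(0.82 − 0.05800) = 4891 L/s.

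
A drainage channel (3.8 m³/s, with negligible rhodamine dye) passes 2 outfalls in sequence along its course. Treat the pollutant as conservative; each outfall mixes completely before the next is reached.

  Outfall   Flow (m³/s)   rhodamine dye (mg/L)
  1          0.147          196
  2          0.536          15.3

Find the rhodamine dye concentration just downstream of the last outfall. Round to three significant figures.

After outfall 1: Q = 3.800 + 0.1470 = 3.947 m³/s; C = (3.800·0 + 0.1470·196.0)/3.947 = 7.300 mg/L.
After outfall 2: Q = 3.947 + 0.5360 = 4.483 m³/s; C = (3.947·7.300 + 0.5360·15.30)/4.483 = 8.256 mg/L.

8.26 mg/L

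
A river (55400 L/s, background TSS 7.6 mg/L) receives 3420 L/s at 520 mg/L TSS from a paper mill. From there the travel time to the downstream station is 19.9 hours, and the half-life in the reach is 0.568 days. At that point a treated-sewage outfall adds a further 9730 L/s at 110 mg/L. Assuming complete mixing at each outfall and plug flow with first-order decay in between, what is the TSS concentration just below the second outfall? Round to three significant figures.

Conservation of mass: C = (55400·7.600 + 3420·520.0) / 58820 = 2199000/58820 = 37.39 mg/L; combined flow 58820 L/s.
Half-life 0.568 d → k = ln 2 / 0.568 = 1.220 d⁻¹.
Applying C = C₀e^(−kt): 37.39 × 0.3635 = 13.59 mg/L.
Second outfall: C = (58820·13.59 + 9730·110.0)/68550 = 27.28 mg/L.

27.3 mg/L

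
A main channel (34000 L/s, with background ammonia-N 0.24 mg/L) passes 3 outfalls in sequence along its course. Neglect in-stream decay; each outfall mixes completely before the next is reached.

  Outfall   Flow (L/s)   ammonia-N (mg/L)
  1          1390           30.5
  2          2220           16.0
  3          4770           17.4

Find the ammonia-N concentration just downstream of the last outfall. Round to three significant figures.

After outfall 1: Q = 34000 + 1390 = 35390 L/s; C = (34000·0.2400 + 1390·30.50)/35390 = 1.429 mg/L.
After outfall 2: Q = 35390 + 2220 = 37610 L/s; C = (35390·1.429 + 2220·16.00)/37610 = 2.289 mg/L.
After outfall 3: Q = 37610 + 4770 = 42380 L/s; C = (37610·2.289 + 4770·17.40)/42380 = 3.989 mg/L.

3.99 mg/L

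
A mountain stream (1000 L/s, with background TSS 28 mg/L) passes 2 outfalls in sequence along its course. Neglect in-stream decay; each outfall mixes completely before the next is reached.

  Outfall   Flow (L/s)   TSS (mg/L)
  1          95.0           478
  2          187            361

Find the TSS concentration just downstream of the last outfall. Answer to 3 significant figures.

110 mg/L

After outfall 1: Q = 1000 + 95.00 = 1095 L/s; C = (1000·28.00 + 95.00·478.0)/1095 = 67.04 mg/L.
After outfall 2: Q = 1095 + 187.0 = 1282 L/s; C = (1095·67.04 + 187.0·361.0)/1282 = 109.9 mg/L.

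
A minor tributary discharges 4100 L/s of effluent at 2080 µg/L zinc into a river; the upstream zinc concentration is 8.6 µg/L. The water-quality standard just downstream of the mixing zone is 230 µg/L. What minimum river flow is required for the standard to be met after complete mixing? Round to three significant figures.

34300 L/s

Set C_mix = 230: (Q·8.600 + 4100·2080) / (Q + 4100) = 230
→ Q = 4100·(2080 − 230)/(230 − 8.600) = 34260 L/s.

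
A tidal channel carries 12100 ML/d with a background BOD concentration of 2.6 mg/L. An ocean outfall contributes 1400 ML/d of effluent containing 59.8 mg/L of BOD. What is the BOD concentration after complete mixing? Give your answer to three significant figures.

Flow-weighted average: C = (12100·2.600 + 1400·59.80) / 13500 = 115200/13500 = 8.532 mg/L.

8.53 mg/L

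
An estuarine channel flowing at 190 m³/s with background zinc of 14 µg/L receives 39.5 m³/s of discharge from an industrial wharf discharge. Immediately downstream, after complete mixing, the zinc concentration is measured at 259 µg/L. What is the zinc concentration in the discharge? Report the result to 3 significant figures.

Mass balance: 190.0·14.00 + 39.50·Cₑ = 229.5·259.0
→ Cₑ = (229.5·259.0 − 190.0·14.00) / 39.50 = 1437 µg/L.

1440 µg/L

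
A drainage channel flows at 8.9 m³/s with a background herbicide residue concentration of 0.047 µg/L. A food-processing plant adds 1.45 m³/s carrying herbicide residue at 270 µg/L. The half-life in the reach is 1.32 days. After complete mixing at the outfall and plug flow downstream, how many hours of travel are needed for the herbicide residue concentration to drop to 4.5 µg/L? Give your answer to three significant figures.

Flow-weighted average: C = (8.900·0.04700 + 1.450·270.0) / 10.35 = 391.9/10.35 = 37.87 µg/L.
Half-life 1.32 d → k = ln 2 / 1.32 = 0.5251 d⁻¹.
37.87·exp(−k·t) = 4.5 → t = ln(37.87/4.5)/k = 350500 s = 97.35 h.

97.4 h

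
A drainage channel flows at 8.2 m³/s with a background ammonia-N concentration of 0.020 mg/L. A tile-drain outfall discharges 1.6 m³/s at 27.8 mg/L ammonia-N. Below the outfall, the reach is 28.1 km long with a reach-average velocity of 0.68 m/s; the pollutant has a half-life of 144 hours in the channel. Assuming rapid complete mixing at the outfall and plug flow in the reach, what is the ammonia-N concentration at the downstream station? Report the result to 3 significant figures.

4.31 mg/L

Mixed concentration C = ΣQC/ΣQ = (8.200·0.02000 + 1.600·27.80) / 9.800 = 44.64/9.800 = 4.556 mg/L.
Travel time t = 28.1·1000 / 0.68 = 41320 s = 11.48 h.
Half-life 144 h → k = ln 2 / 144 = 0.004814 h⁻¹ = 0.1155 d⁻¹.
After decay, C = 4.556 × e^(−kt) = 4.556 × 0.9462 = 4.311 mg/L.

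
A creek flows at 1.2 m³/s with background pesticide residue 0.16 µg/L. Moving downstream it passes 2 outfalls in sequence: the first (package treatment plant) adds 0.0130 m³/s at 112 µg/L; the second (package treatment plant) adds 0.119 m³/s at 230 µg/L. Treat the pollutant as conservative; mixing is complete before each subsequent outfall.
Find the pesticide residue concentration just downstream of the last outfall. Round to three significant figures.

21.8 µg/L

After outfall 1: Q = 1.200 + 0.01300 = 1.213 m³/s; C = (1.200·0.1600 + 0.01300·112.0)/1.213 = 1.359 µg/L.
After outfall 2: Q = 1.213 + 0.1190 = 1.332 m³/s; C = (1.213·1.359 + 0.1190·230.0)/1.332 = 21.79 µg/L.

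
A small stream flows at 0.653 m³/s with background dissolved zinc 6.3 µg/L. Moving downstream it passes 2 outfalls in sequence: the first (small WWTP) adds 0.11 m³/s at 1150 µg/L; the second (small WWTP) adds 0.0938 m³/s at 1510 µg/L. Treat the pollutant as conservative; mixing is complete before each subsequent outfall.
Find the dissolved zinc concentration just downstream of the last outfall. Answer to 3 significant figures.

318 µg/L

After outfall 1: Q = 0.6530 + 0.1100 = 0.7630 m³/s; C = (0.6530·6.300 + 0.1100·1150)/0.7630 = 171.2 µg/L.
After outfall 2: Q = 0.7630 + 0.09380 = 0.8568 m³/s; C = (0.7630·171.2 + 0.09380·1510)/0.8568 = 317.8 µg/L.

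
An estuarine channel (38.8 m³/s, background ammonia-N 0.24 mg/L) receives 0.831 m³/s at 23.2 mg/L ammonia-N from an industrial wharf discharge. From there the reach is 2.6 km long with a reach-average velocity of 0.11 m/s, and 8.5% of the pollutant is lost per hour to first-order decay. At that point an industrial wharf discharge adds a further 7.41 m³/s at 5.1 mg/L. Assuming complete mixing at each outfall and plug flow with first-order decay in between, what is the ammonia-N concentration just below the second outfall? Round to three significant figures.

1.14 mg/L

After mixing, C = (38.80·0.2400 + 0.8310·23.20) / 39.63 = 28.59/39.63 = 0.7214 mg/L; combined flow 39.63 m³/s.
Travel time t = 2.6·1000 / 0.11 = 23640 s = 6.566 h.
8.5%/h lost → k = −ln(1 − 0.085) = 0.08883 h⁻¹.
Applying C = C₀e^(−kt): 0.7214 × 0.5581 = 0.4026 mg/L.
At the second outfall, C = (39.63·0.4026 + 7.410·5.100) / (39.63 + 7.410) = 1.143 mg/L.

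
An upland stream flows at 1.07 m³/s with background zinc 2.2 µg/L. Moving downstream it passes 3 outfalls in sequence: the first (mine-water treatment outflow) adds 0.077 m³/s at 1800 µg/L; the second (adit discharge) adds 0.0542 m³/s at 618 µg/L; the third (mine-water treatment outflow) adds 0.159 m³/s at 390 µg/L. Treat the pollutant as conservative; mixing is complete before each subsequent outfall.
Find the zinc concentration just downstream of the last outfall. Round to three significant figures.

174 µg/L

Outfall 1: combined Q = 1.147 m³/s; C = (1.070·2.200 + 0.07700·1800)/1.147 = 122.9 µg/L.
Outfall 2: combined Q = 1.201 m³/s; C = (1.147·122.9 + 0.05420·618.0)/1.201 = 145.2 µg/L.
Outfall 3: combined Q = 1.360 m³/s; C = (1.201·145.2 + 0.1590·390.0)/1.360 = 173.8 µg/L.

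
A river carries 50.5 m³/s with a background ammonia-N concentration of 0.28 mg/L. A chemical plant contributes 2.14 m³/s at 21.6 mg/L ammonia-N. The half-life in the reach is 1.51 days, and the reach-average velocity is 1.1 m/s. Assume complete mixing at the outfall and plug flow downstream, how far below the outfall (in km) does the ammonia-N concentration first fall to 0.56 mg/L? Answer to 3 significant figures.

Conservation of mass: C = (50.50·0.2800 + 2.140·21.60) / 52.64 = 60.36/52.64 = 1.147 mg/L.
Half-life 1.51 d → k = ln 2 / 1.51 = 0.4590 d⁻¹.
Set 1.147·exp(−k·t) = 0.56 → t = ln(1.147/0.56)/k = 134900 s = 37.47 h.
Distance = v·t = 1.1·134900 = 148400 m = 148.4 km.

148 km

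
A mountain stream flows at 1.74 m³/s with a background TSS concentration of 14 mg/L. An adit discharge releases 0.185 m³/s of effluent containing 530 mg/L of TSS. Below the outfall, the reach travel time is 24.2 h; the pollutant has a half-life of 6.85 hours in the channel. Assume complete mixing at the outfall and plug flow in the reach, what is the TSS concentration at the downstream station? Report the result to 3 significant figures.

Conservation of mass: C = (1.740·14.00 + 0.1850·530.0) / 1.925 = 122.4/1.925 = 63.59 mg/L.
Half-life 6.85 h → k = ln 2 / 6.85 = 0.1012 h⁻¹ = 2.429 d⁻¹.
First-order decay: C = 63.59·exp(−k·t) = 63.59·0.08640 = 5.494 mg/L.

5.49 mg/L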